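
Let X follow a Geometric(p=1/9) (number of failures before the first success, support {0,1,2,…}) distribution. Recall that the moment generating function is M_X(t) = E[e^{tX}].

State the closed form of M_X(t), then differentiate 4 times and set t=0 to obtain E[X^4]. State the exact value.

M_X(t) = 1/(9*(1 - 8*e^(t)/9))
M^(4)(t) = (-4096*e^(4*t) - 50688*e^(3*t) - 57024*e^(2*t) - 5832*e^(t))/(32768*e^(5*t) - 184320*e^(4*t) + 414720*e^(3*t) - 466560*e^(2*t) + 262440*e^(t) - 59049)

E[X^4] = M^(4)(0) = 117640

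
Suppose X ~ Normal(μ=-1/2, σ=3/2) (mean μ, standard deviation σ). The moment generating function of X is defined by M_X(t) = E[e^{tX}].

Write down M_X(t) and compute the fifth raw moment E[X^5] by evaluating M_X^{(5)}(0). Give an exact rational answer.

M_X(t) = e^(9*t^2/8 - t/2)
M^(5)(t) = (59049*t^5*e^(9*t^2/8) - 65610*t^4*e^(9*t^2/8) + 291600*t^3*e^(9*t^2/8) - 181440*t^2*e^(9*t^2/8) + 214560*t*e^(9*t^2/8) - 41792*e^(9*t^2/8))*e^(-t/2)/1024

E[X^5] = M^(5)(0) = -653/16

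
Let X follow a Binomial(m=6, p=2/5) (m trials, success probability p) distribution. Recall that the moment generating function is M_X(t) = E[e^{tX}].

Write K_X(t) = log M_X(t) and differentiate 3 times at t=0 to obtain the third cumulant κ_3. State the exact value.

M_X(t) = (2*e^(t)/5 + 3/5)^6
K_X(t) = log M_X(t) = 6*log(2*e^(t)/5 + 3/5)
D^3[K](t) = (-72*e^(2*t) + 108*e^(t))/(8*e^(3*t) + 36*e^(2*t) + 54*e^(t) + 27)

κ_3 = D^3[K](0) = 36/125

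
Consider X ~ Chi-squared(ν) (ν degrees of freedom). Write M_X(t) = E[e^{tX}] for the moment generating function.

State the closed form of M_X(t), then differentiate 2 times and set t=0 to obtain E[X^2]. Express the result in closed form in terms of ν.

E[X^2] = M^(2)(0) = ν*(ν + 2)

M_X(t) = (1 - 2*t)^(-ν/2)
M^(2)(t) = (ν^2 + 2*ν)/(4*t^2*(1 - 2*t)^(ν/2) - 4*t*(1 - 2*t)^(ν/2) + (1 - 2*t)^(ν/2))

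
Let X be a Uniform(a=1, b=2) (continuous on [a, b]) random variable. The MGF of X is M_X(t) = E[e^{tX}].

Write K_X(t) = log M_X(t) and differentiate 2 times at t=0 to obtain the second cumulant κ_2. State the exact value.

M_X(t) = (e^(2*t) - e^(t))/t
K_X(t) = log M_X(t) = -log(t) + log(e^(2*t) - e^(t))
K′(t) = (2*t*e^(t) - t - e^(t) + 1)/(t*e^(t) - t)
K′′(t) = (-t^2*e^(t) + e^(2*t) - 2*e^(t) + 1)/(t^2*e^(2*t) - 2*t^2*e^(t) + t^2)

κ_2 = K′′(0) = 1/12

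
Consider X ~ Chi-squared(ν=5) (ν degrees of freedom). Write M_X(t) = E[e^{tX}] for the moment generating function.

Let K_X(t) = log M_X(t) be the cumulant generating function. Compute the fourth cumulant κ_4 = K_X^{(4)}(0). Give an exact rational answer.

κ_4 = K^(4)(0) = 240

M_X(t) = (1 - 2*t)^(-5/2)
K_X(t) = log M_X(t) = -5*log(1 - 2*t)/2
K^(4)(t) = 240/(16*t^4 - 32*t^3 + 24*t^2 - 8*t + 1)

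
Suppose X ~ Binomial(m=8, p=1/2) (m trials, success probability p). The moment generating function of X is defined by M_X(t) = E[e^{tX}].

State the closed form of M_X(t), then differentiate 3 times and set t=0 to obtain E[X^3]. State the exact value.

E[X^3] = D^3[M](0) = 88

M_X(t) = (e^(t)/2 + 1/2)^8
D^3[M](t) = 2*e^(8*t) + 343*e^(7*t)/32 + 189*e^(6*t)/8 + 875*e^(5*t)/32 + 35*e^(4*t)/2 + 189*e^(3*t)/32 + 7*e^(2*t)/8 + e^(t)/32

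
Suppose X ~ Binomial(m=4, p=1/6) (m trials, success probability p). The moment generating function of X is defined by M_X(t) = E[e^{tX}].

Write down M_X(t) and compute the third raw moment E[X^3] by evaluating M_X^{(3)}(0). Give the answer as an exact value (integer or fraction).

M_X(t) = (e^(t)/6 + 5/6)^4
dM/dt = e^(4*t)/324 + 5*e^(3*t)/108 + 25*e^(2*t)/108 + 125*e^(t)/324
d^2M/dt^2 = e^(4*t)/81 + 5*e^(3*t)/36 + 25*e^(2*t)/54 + 125*e^(t)/324
d^3M/dt^3 = 4*e^(4*t)/81 + 5*e^(3*t)/12 + 25*e^(2*t)/27 + 125*e^(t)/324

E[X^3] = d^3M/dt^3 |_{t=0} = 16/9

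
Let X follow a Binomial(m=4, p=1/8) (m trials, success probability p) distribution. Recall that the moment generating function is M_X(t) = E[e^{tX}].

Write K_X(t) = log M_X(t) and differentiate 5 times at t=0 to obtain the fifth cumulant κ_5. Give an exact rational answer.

κ_5 = K^(5)(0) = -105/1024

M_X(t) = (e^(t)/8 + 7/8)^4
K_X(t) = log M_X(t) = 4*log(e^(t)/8 + 7/8)
K^(5)(t) = (-28*e^(4*t) + 2156*e^(3*t) - 15092*e^(2*t) + 9604*e^(t))/(e^(5*t) + 35*e^(4*t) + 490*e^(3*t) + 3430*e^(2*t) + 12005*e^(t) + 16807)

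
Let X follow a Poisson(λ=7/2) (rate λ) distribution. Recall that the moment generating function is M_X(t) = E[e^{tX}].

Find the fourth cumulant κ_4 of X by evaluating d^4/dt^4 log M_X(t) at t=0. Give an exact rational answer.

M_X(t) = e^(7*e^(t)/2 - 7/2)
K_X(t) = log M_X(t) = 7*e^(t)/2 - 7/2
D^4[K](t) = 7*e^(t)/2

κ_4 = D^4[K](0) = 7/2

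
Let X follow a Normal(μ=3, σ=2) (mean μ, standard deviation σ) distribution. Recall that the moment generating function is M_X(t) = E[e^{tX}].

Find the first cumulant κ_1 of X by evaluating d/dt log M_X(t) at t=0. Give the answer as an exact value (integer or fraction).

M_X(t) = e^(2*t^2 + 3*t)
K_X(t) = log M_X(t) = 2*t^2 + 3*t
dK/dt = 4*t + 3

κ_1 = dK/dt |_{t=0} = 3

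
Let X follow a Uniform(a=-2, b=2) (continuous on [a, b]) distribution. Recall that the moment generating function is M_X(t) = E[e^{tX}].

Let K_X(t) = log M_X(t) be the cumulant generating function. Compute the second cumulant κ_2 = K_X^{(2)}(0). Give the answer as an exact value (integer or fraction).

M_X(t) = (e^(2*t) - e^(-2*t))/(4*t)
K_X(t) = log M_X(t) = -log(t) + log(e^(2*t) - e^(-2*t)) - 2*log(2)
D^2[K](t) = (-16*t^2*e^(4*t) + e^(8*t) - 2*e^(4*t) + 1)/(t^2*e^(8*t) - 2*t^2*e^(4*t) + t^2)

κ_2 = D^2[K](0) = 4/3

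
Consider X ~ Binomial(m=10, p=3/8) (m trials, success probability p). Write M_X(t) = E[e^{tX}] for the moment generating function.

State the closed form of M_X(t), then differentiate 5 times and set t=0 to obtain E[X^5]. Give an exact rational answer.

M_X(t) = (3*e^(t)/8 + 5/8)^10

E[X^5] = M^(5)(0) = 2420475/1024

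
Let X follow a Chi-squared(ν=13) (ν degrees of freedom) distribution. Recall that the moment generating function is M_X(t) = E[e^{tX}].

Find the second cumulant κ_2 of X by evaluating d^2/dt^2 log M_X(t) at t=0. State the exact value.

κ_2 = K^(2)(0) = 26

M_X(t) = (1 - 2*t)^(-13/2)
K_X(t) = log M_X(t) = -13*log(1 - 2*t)/2
K^(2)(t) = 26/(4*t^2 - 4*t + 1)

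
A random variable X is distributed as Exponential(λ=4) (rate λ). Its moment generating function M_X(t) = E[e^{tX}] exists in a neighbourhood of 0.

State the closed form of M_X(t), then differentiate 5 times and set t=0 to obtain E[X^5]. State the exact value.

E[X^5] = M^(5)(0) = 15/128

M_X(t) = 4/(4 - t)
M^(5)(t) = 480/(t^6 - 24*t^5 + 240*t^4 - 1280*t^3 + 3840*t^2 - 6144*t + 4096)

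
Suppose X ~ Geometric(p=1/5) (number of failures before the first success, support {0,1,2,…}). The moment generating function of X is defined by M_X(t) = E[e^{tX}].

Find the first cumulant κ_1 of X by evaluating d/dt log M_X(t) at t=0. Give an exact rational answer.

M_X(t) = 1/(5*(1 - 4*e^(t)/5))
K_X(t) = log M_X(t) = -log(1 - 4*e^(t)/5) - log(5)
D[K](t) = -4*e^(t)/(4*e^(t) - 5)

κ_1 = D[K](0) = 4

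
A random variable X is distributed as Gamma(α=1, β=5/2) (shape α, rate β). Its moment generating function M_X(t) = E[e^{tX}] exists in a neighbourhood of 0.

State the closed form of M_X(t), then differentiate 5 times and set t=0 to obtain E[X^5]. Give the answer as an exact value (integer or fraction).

M_X(t) = 5/(2*(5/2 - t))
dM/dt = 10/(4*t^2 - 20*t + 25)
d^2M/dt^2 = -40/(8*t^3 - 60*t^2 + 150*t - 125)
d^3M/dt^3 = 240/(16*t^4 - 160*t^3 + 600*t^2 - 1000*t + 625)
d^4M/dt^4 = -1920/(32*t^5 - 400*t^4 + 2000*t^3 - 5000*t^2 + 6250*t - 3125)
d^5M/dt^5 = 19200/(64*t^6 - 960*t^5 + 6000*t^4 - 20000*t^3 + 37500*t^2 - 37500*t + 15625)

E[X^5] = d^5M/dt^5 |_{t=0} = 768/625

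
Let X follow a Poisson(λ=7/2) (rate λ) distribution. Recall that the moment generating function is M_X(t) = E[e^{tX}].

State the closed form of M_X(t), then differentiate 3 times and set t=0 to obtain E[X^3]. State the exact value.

E[X^3] = M^(3)(0) = 665/8

M_X(t) = e^(7*e^(t)/2 - 7/2)
M^(3)(t) = (343*e^(3*t)*e^(7*e^(t)/2) + 294*e^(2*t)*e^(7*e^(t)/2) + 28*e^(t)*e^(7*e^(t)/2))*e^(-7/2)/8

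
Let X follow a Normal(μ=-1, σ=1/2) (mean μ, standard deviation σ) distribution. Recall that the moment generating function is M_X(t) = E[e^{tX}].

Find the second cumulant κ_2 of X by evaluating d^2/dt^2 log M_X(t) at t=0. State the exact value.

κ_2 = K^(2)(0) = 1/4

M_X(t) = e^(t^2/8 - t)
K_X(t) = log M_X(t) = t^2/8 - t
K^(2)(t) = 1/4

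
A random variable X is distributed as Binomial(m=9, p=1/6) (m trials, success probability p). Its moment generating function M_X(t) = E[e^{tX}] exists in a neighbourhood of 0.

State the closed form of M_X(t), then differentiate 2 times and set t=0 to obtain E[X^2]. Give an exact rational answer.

M_X(t) = (e^(t)/6 + 5/6)^9

E[X^2] = M^(2)(0) = 7/2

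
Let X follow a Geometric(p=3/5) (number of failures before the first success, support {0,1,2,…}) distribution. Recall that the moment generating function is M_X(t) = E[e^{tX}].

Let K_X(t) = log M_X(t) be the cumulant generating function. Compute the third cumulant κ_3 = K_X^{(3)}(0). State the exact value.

κ_3 = D^3[K](0) = 70/27

M_X(t) = 3/(5*(1 - 2*e^(t)/5))
K_X(t) = log M_X(t) = -log(1 - 2*e^(t)/5) - log(5) + log(3)
D^3[K](t) = (-20*e^(2*t) - 50*e^(t))/(8*e^(3*t) - 60*e^(2*t) + 150*e^(t) - 125)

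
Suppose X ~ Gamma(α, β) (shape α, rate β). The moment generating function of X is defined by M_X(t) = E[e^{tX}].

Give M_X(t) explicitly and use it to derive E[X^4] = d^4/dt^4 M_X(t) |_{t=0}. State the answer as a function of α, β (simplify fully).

E[X^4] = M^(4)(0) = α*(α^3 + 6*α^2 + 11*α + 6)/β^4

M_X(t) = (β/(β - t))^α
M^(4)(t) = (α^4*β^α*(1/(β - t))^α + 6*α^3*β^α*(1/(β - t))^α + 11*α^2*β^α*(1/(β - t))^α + 6*α*β^α*(1/(β - t))^α)/(β^4 - 4*β^3*t + 6*β^2*t^2 - 4*β*t^3 + t^4)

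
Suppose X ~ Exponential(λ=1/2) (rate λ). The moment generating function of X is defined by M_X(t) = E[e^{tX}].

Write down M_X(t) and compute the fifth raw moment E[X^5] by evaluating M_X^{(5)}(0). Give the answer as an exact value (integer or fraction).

E[X^5] = D^5[M](0) = 3840

M_X(t) = 1/(2*(1/2 - t))
D^5[M](t) = 3840/(64*t^6 - 192*t^5 + 240*t^4 - 160*t^3 + 60*t^2 - 12*t + 1)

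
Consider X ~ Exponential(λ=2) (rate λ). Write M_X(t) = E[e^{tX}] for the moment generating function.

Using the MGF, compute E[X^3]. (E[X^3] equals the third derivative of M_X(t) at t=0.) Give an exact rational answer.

M_X(t) = 2/(2 - t)
M^(3)(t) = 12/(t^4 - 8*t^3 + 24*t^2 - 32*t + 16)

E[X^3] = M^(3)(0) = 3/4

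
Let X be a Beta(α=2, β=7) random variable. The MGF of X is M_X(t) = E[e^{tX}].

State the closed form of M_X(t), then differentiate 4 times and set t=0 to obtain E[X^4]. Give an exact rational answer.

E[X^4] = M^(4)(0) = 1/99

M_X(t) = ₁F₁(2; 9; t)
M^(4)(t) = ₁F₁(6; 13; t)/99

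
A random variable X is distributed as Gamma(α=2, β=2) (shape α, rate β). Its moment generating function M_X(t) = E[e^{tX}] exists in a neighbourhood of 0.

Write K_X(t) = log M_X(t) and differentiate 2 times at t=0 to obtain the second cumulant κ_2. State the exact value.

κ_2 = d^2K/dt^2 |_{t=0} = 1/2

M_X(t) = 4/(2 - t)^2
K_X(t) = log M_X(t) = -2*log(2 - t) + 2*log(2)
dK/dt = -2/(t - 2)
d^2K/dt^2 = 2/(t^2 - 4*t + 4)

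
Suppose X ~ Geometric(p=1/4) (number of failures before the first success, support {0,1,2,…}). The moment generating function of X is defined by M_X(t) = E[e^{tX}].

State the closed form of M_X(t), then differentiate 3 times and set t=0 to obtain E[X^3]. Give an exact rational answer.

E[X^3] = M′′′(0) = 219

M_X(t) = 1/(4*(1 - 3*e^(t)/4))
M′(t) = 3*e^(t)/(9*e^(2*t) - 24*e^(t) + 16)
M′′(t) = (-9*e^(2*t) - 12*e^(t))/(27*e^(3*t) - 108*e^(2*t) + 144*e^(t) - 64)
M′′′(t) = (27*e^(3*t) + 144*e^(2*t) + 48*e^(t))/(81*e^(4*t) - 432*e^(3*t) + 864*e^(2*t) - 768*e^(t) + 256)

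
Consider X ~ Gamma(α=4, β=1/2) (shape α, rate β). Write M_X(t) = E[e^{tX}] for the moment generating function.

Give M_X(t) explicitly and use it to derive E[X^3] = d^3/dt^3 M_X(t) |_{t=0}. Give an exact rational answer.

E[X^3] = M^(3)(0) = 960

M_X(t) = 1/(16*(1/2 - t)^4)
M^(3)(t) = -960/(128*t^7 - 448*t^6 + 672*t^5 - 560*t^4 + 280*t^3 - 84*t^2 + 14*t - 1)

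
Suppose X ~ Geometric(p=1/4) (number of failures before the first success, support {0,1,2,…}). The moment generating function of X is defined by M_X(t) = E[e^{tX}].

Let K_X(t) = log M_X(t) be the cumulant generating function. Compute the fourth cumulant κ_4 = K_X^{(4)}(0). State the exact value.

M_X(t) = 1/(4*(1 - 3*e^(t)/4))
K_X(t) = log M_X(t) = -log(1 - 3*e^(t)/4) - 2*log(2)
dK/dt = -3*e^(t)/(3*e^(t) - 4)
d^2K/dt^2 = 12*e^(t)/(9*e^(2*t) - 24*e^(t) + 16)
d^3K/dt^3 = (-36*e^(2*t) - 48*e^(t))/(27*e^(3*t) - 108*e^(2*t) + 144*e^(t) - 64)
d^4K/dt^4 = (108*e^(3*t) + 576*e^(2*t) + 192*e^(t))/(81*e^(4*t) - 432*e^(3*t) + 864*e^(2*t) - 768*e^(t) + 256)

κ_4 = d^4K/dt^4 |_{t=0} = 876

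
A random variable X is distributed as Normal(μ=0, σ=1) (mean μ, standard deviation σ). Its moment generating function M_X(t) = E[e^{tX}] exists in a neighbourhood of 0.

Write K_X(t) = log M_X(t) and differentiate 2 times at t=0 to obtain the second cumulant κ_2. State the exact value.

κ_2 = K^(2)(0) = 1

M_X(t) = e^(t^2/2)
K_X(t) = log M_X(t) = t^2/2
K^(2)(t) = 1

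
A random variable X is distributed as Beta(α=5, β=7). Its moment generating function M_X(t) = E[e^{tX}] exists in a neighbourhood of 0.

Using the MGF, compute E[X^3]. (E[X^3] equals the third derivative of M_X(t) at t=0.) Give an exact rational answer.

M_X(t) = ₁F₁(5; 12; t)
M′(t) = 5*₁F₁(6; 13; t)/12
M′′(t) = 5*₁F₁(7; 14; t)/26
M′′′(t) = 5*₁F₁(8; 15; t)/52

E[X^3] = M′′′(0) = 5/52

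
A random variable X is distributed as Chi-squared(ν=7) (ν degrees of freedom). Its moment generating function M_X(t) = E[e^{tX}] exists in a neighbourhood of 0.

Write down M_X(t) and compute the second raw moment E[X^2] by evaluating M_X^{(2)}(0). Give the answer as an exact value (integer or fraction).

E[X^2] = d^2M/dt^2 |_{t=0} = 63

M_X(t) = (1 - 2*t)^(-7/2)
dM/dt = 7/(16*t^4*√(1 - 2*t) - 32*t^3*√(1 - 2*t) + 24*t^2*√(1 - 2*t) - 8*t*√(1 - 2*t) + √(1 - 2*t))
d^2M/dt^2 = -63/(32*t^5*√(1 - 2*t) - 80*t^4*√(1 - 2*t) + 80*t^3*√(1 - 2*t) - 40*t^2*√(1 - 2*t) + 10*t*√(1 - 2*t) - √(1 - 2*t))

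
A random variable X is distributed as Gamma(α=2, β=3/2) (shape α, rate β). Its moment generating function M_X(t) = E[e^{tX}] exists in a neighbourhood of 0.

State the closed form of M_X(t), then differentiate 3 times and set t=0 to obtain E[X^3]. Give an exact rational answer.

M_X(t) = 9/(4*(3/2 - t)^2)
M′(t) = -36/(8*t^3 - 36*t^2 + 54*t - 27)
M′′(t) = 216/(16*t^4 - 96*t^3 + 216*t^2 - 216*t + 81)
M′′′(t) = -1728/(32*t^5 - 240*t^4 + 720*t^3 - 1080*t^2 + 810*t - 243)

E[X^3] = M′′′(0) = 64/9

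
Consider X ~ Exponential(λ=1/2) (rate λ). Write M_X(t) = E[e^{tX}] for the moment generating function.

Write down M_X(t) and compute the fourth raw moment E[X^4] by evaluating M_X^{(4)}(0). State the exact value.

M_X(t) = 1/(2*(1/2 - t))
M^(4)(t) = -384/(32*t^5 - 80*t^4 + 80*t^3 - 40*t^2 + 10*t - 1)

E[X^4] = M^(4)(0) = 384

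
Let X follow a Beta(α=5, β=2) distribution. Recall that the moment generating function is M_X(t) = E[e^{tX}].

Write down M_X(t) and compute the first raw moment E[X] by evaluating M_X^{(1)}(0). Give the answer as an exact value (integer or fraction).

E[X] = dM/dt |_{t=0} = 5/7

M_X(t) = ₁F₁(5; 7; t)
dM/dt = 5*₁F₁(6; 8; t)/7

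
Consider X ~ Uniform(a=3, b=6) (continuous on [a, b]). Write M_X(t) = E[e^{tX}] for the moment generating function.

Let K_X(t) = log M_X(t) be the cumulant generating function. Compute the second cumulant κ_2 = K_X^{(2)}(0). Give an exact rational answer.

M_X(t) = (e^(6*t) - e^(3*t))/(3*t)
K_X(t) = log M_X(t) = -log(t) + log(e^(6*t) - e^(3*t)) - log(3)
D^2[K](t) = (-9*t^2*e^(3*t) + e^(6*t) - 2*e^(3*t) + 1)/(t^2*e^(6*t) - 2*t^2*e^(3*t) + t^2)

κ_2 = D^2[K](0) = 3/4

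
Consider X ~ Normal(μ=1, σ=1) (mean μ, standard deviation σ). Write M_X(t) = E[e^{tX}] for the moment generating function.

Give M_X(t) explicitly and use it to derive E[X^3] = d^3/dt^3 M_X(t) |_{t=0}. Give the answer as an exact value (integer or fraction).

E[X^3] = M^(3)(0) = 4

M_X(t) = e^(t^2/2 + t)
M^(3)(t) = t^3*e^(t)*e^(t^2/2) + 3*t^2*e^(t)*e^(t^2/2) + 6*t*e^(t)*e^(t^2/2) + 4*e^(t)*e^(t^2/2)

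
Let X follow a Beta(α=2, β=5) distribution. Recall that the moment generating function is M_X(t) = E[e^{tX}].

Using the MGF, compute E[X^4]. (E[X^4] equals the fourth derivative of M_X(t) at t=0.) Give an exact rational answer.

E[X^4] = M^(4)(0) = 1/42

M_X(t) = ₁F₁(2; 7; t)
M^(4)(t) = ₁F₁(6; 11; t)/42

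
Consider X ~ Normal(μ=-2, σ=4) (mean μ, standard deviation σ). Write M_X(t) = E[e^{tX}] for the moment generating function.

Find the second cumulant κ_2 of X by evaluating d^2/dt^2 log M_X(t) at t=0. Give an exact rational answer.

M_X(t) = e^(8*t^2 - 2*t)
K_X(t) = log M_X(t) = 8*t^2 - 2*t
K^(2)(t) = 16

κ_2 = K^(2)(0) = 16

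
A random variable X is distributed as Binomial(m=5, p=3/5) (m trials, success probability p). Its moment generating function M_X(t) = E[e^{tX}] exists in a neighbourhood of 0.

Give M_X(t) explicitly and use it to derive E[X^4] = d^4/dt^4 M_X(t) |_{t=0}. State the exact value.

M_X(t) = (3*e^(t)/5 + 2/5)^5
dM/dt = 243*e^(5*t)/625 + 648*e^(4*t)/625 + 648*e^(3*t)/625 + 288*e^(2*t)/625 + 48*e^(t)/625
d^2M/dt^2 = 243*e^(5*t)/125 + 2592*e^(4*t)/625 + 1944*e^(3*t)/625 + 576*e^(2*t)/625 + 48*e^(t)/625
d^3M/dt^3 = 243*e^(5*t)/25 + 10368*e^(4*t)/625 + 5832*e^(3*t)/625 + 1152*e^(2*t)/625 + 48*e^(t)/625
d^4M/dt^4 = 243*e^(5*t)/5 + 41472*e^(4*t)/625 + 17496*e^(3*t)/625 + 2304*e^(2*t)/625 + 48*e^(t)/625

E[X^4] = d^4M/dt^4 |_{t=0} = 18339/125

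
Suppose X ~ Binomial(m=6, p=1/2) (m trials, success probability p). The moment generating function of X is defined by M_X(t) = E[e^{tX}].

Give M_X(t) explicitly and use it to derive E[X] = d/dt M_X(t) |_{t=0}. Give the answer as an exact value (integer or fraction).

E[X] = dM/dt |_{t=0} = 3

M_X(t) = (e^(t)/2 + 1/2)^6
dM/dt = 3*e^(6*t)/32 + 15*e^(5*t)/32 + 15*e^(4*t)/16 + 15*e^(3*t)/16 + 15*e^(2*t)/32 + 3*e^(t)/32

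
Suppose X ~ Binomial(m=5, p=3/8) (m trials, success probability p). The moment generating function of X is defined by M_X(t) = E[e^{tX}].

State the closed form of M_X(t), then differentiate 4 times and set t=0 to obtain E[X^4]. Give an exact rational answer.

E[X^4] = M′′′′(0) = 21975/512

M_X(t) = (3*e^(t)/8 + 5/8)^5
M′(t) = 1215*e^(5*t)/32768 + 2025*e^(4*t)/8192 + 10125*e^(3*t)/16384 + 5625*e^(2*t)/8192 + 9375*e^(t)/32768
M′′(t) = 6075*e^(5*t)/32768 + 2025*e^(4*t)/2048 + 30375*e^(3*t)/16384 + 5625*e^(2*t)/4096 + 9375*e^(t)/32768
M′′′(t) = 30375*e^(5*t)/32768 + 2025*e^(4*t)/512 + 91125*e^(3*t)/16384 + 5625*e^(2*t)/2048 + 9375*e^(t)/32768
M′′′′(t) = 151875*e^(5*t)/32768 + 2025*e^(4*t)/128 + 273375*e^(3*t)/16384 + 5625*e^(2*t)/1024 + 9375*e^(t)/32768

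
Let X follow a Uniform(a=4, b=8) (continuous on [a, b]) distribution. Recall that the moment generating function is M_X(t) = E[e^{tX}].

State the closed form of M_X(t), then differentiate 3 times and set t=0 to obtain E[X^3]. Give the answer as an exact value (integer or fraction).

M_X(t) = (e^(8*t) - e^(4*t))/(4*t)
M′(t) = (8*t*e^(8*t) - 4*t*e^(4*t) - e^(8*t) + e^(4*t))/(4*t^2)
M′′(t) = (32*t^2*e^(8*t) - 8*t^2*e^(4*t) - 8*t*e^(8*t) + 4*t*e^(4*t) + e^(8*t) - e^(4*t))/(2*t^3)
M′′′(t) = (256*t^3*e^(8*t) - 32*t^3*e^(4*t) - 96*t^2*e^(8*t) + 24*t^2*e^(4*t) + 24*t*e^(8*t) - 12*t*e^(4*t) - 3*e^(8*t) + 3*e^(4*t))/(2*t^4)

E[X^3] = M′′′(0) = 240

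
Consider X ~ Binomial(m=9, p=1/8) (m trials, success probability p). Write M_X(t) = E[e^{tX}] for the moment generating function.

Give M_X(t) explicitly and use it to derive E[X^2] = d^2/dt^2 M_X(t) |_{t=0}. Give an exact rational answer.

M_X(t) = (e^(t)/8 + 7/8)^9

E[X^2] = d^2M/dt^2 |_{t=0} = 9/4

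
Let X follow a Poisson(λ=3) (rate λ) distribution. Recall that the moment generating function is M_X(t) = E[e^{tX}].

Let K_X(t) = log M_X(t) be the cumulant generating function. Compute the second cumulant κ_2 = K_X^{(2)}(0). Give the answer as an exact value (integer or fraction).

M_X(t) = e^(3*e^(t) - 3)
K_X(t) = log M_X(t) = 3*e^(t) - 3
D^2[K](t) = 3*e^(t)

κ_2 = D^2[K](0) = 3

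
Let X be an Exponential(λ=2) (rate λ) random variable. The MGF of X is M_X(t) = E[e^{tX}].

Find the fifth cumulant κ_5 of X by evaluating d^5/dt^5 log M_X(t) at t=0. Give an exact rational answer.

κ_5 = K^(5)(0) = 3/4

M_X(t) = 2/(2 - t)
K_X(t) = log M_X(t) = -log(2 - t) + log(2)
K^(5)(t) = -24/(t^5 - 10*t^4 + 40*t^3 - 80*t^2 + 80*t - 32)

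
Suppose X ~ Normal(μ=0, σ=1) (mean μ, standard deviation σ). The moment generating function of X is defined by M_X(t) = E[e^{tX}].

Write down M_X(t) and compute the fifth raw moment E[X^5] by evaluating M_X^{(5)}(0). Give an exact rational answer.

M_X(t) = e^(t^2/2)
D^5[M](t) = t^5*e^(t^2/2) + 10*t^3*e^(t^2/2) + 15*t*e^(t^2/2)

E[X^5] = D^5[M](0) = 0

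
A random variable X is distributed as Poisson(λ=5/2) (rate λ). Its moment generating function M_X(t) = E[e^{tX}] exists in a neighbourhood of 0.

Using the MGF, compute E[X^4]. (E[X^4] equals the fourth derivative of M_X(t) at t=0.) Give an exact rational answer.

M_X(t) = e^(5*e^(t)/2 - 5/2)
dM/dt = 5*e^(-5/2)*e^(t)*e^(5*e^(t)/2)/2
d^2M/dt^2 = (25*e^(2*t)*e^(5*e^(t)/2) + 10*e^(t)*e^(5*e^(t)/2))*e^(-5/2)/4
d^3M/dt^3 = (125*e^(3*t)*e^(5*e^(t)/2) + 150*e^(2*t)*e^(5*e^(t)/2) + 20*e^(t)*e^(5*e^(t)/2))*e^(-5/2)/8
d^4M/dt^4 = (625*e^(4*t)*e^(5*e^(t)/2) + 1500*e^(3*t)*e^(5*e^(t)/2) + 700*e^(2*t)*e^(5*e^(t)/2) + 40*e^(t)*e^(5*e^(t)/2))*e^(-5/2)/16

E[X^4] = d^4M/dt^4 |_{t=0} = 2865/16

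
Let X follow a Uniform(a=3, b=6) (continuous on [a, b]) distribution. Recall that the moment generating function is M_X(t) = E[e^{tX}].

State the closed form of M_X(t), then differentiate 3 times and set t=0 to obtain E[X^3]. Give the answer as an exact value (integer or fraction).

M_X(t) = (e^(6*t) - e^(3*t))/(3*t)
D^3[M](t) = (72*t^3*e^(6*t) - 9*t^3*e^(3*t) - 36*t^2*e^(6*t) + 9*t^2*e^(3*t) + 12*t*e^(6*t) - 6*t*e^(3*t) - 2*e^(6*t) + 2*e^(3*t))/t^4

E[X^3] = D^3[M](0) = 405/4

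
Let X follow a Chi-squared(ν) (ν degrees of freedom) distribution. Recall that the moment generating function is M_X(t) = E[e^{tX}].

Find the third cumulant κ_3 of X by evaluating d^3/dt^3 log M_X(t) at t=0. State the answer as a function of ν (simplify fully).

κ_3 = K′′′(0) = 8*ν

M_X(t) = (1 - 2*t)^(-ν/2)
K_X(t) = log M_X(t) = -ν*log(1 - 2*t)/2
K′(t) = -ν/(2*t - 1)
K′′(t) = 2*ν/(4*t^2 - 4*t + 1)
K′′′(t) = -8*ν/(8*t^3 - 12*t^2 + 6*t - 1)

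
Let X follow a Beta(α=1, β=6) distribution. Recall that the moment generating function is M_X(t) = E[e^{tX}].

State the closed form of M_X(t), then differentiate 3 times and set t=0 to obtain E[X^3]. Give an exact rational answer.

E[X^3] = M′′′(0) = 1/84

M_X(t) = ₁F₁(1; 7; t)
M′(t) = ₁F₁(2; 8; t)/7
M′′(t) = ₁F₁(3; 9; t)/28
M′′′(t) = ₁F₁(4; 10; t)/84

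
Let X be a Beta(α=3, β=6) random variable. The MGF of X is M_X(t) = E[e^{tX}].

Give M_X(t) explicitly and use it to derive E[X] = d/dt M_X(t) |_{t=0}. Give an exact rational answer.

M_X(t) = ₁F₁(3; 9; t)
D[M](t) = ₁F₁(4; 10; t)/3

E[X] = D[M](0) = 1/3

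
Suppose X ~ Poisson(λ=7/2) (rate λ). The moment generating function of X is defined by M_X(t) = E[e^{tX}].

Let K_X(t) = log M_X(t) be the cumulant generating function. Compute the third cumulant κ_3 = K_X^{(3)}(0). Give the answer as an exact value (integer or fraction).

κ_3 = K^(3)(0) = 7/2

M_X(t) = e^(7*e^(t)/2 - 7/2)
K_X(t) = log M_X(t) = 7*e^(t)/2 - 7/2
K^(3)(t) = 7*e^(t)/2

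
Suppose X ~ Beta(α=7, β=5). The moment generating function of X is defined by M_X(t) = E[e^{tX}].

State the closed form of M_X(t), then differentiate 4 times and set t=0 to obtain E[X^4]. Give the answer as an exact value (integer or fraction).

M_X(t) = ₁F₁(7; 12; t)
dM/dt = 7*₁F₁(8; 13; t)/12
d^2M/dt^2 = 14*₁F₁(9; 14; t)/39
d^3M/dt^3 = 3*₁F₁(10; 15; t)/13
d^4M/dt^4 = 2*₁F₁(11; 16; t)/13

E[X^4] = d^4M/dt^4 |_{t=0} = 2/13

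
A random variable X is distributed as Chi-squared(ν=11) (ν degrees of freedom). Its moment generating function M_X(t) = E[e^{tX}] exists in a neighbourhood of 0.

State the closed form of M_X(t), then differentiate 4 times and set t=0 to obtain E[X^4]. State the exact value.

M_X(t) = (1 - 2*t)^(-11/2)

E[X^4] = M^(4)(0) = 36465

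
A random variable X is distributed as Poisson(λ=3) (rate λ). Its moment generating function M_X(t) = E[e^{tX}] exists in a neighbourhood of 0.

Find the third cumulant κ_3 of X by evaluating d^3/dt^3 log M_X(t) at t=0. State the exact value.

κ_3 = K^(3)(0) = 3

M_X(t) = e^(3*e^(t) - 3)
K_X(t) = log M_X(t) = 3*e^(t) - 3
K^(3)(t) = 3*e^(t)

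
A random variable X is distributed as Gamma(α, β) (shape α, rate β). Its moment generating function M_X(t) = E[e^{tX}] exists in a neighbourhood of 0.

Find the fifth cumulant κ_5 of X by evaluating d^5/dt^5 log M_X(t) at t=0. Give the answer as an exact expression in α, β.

κ_5 = D^5[K](0) = 24*α/β^5

M_X(t) = (β/(β - t))^α
K_X(t) = log M_X(t) = α*(log(β) - log(β - t))
D^5[K](t) = -24*α/(-β^5 + 5*β^4*t - 10*β^3*t^2 + 10*β^2*t^3 - 5*β*t^4 + t^5)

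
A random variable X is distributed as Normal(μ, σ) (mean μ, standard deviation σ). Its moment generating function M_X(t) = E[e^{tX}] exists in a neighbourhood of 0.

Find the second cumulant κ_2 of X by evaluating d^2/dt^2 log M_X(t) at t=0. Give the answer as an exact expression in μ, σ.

κ_2 = K′′(0) = σ^2

M_X(t) = e^(μ*t + σ^2*t^2/2)
K_X(t) = log M_X(t) = μ*t + σ^2*t^2/2
K′(t) = μ + σ^2*t
K′′(t) = σ^2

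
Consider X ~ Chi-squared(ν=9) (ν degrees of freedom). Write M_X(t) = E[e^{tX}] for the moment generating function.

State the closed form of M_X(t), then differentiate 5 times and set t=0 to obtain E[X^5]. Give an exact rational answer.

M_X(t) = (1 - 2*t)^(-9/2)
M′(t) = -9/(32*t^5*√(1 - 2*t) - 80*t^4*√(1 - 2*t) + 80*t^3*√(1 - 2*t) - 40*t^2*√(1 - 2*t) + 10*t*√(1 - 2*t) - √(1 - 2*t))
M′′(t) = 99/(64*t^6*√(1 - 2*t) - 192*t^5*√(1 - 2*t) + 240*t^4*√(1 - 2*t) - 160*t^3*√(1 - 2*t) + 60*t^2*√(1 - 2*t) - 12*t*√(1 - 2*t) + √(1 - 2*t))

E[X^5] = M′′′′′(0) = 328185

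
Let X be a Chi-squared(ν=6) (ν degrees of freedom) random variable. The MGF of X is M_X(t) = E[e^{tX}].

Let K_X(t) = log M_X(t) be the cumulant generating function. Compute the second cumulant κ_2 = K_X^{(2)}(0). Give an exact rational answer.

M_X(t) = (1 - 2*t)^(-3)
K_X(t) = log M_X(t) = -3*log(1 - 2*t)
dK/dt = -6/(2*t - 1)
d^2K/dt^2 = 12/(4*t^2 - 4*t + 1)

κ_2 = d^2K/dt^2 |_{t=0} = 12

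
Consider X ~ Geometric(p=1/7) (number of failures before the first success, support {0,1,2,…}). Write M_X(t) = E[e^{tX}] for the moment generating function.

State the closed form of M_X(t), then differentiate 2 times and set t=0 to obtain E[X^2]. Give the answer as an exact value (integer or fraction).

E[X^2] = M^(2)(0) = 78

M_X(t) = 1/(7*(1 - 6*e^(t)/7))
M^(2)(t) = (-36*e^(2*t) - 42*e^(t))/(216*e^(3*t) - 756*e^(2*t) + 882*e^(t) - 343)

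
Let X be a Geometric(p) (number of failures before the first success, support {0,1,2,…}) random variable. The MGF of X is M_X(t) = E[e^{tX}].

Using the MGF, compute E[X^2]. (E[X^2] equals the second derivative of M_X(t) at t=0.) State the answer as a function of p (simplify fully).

M_X(t) = p/(-(1 - p)*e^(t) + 1)

E[X^2] = M^(2)(0) = 1 - 3/p + 2/p^2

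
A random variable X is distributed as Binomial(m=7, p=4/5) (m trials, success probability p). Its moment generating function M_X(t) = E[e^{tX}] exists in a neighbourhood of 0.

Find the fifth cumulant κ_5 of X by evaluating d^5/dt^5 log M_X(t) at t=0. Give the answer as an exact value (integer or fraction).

M_X(t) = (4*e^(t)/5 + 1/5)^7
K_X(t) = log M_X(t) = 7*log(4*e^(t)/5 + 1/5)
dK/dt = 28*e^(t)/(4*e^(t) + 1)
d^2K/dt^2 = 28*e^(t)/(16*e^(2*t) + 8*e^(t) + 1)
d^3K/dt^3 = (-112*e^(2*t) + 28*e^(t))/(64*e^(3*t) + 48*e^(2*t) + 12*e^(t) + 1)
d^4K/dt^4 = (448*e^(3*t) - 448*e^(2*t) + 28*e^(t))/(256*e^(4*t) + 256*e^(3*t) + 96*e^(2*t) + 16*e^(t) + 1)
d^5K/dt^5 = (-1792*e^(4*t) + 4928*e^(3*t) - 1232*e^(2*t) + 28*e^(t))/(1024*e^(5*t) + 1280*e^(4*t) + 640*e^(3*t) + 160*e^(2*t) + 20*e^(t) + 1)

κ_5 = d^5K/dt^5 |_{t=0} = 1932/3125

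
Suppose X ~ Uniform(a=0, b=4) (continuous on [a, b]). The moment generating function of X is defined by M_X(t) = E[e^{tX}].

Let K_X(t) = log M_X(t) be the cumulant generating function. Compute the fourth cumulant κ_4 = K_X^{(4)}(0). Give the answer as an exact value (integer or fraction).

M_X(t) = (e^(4*t) - 1)/(4*t)
K_X(t) = log M_X(t) = -log(t) + log(e^(4*t) - 1) - 2*log(2)
dK/dt = (4*t*e^(4*t) - e^(4*t) + 1)/(t*e^(4*t) - t)
d^2K/dt^2 = (-16*t^2*e^(4*t) + e^(8*t) - 2*e^(4*t) + 1)/(t^2*e^(8*t) - 2*t^2*e^(4*t) + t^2)
d^3K/dt^3 = (64*t^3*e^(8*t) + 64*t^3*e^(4*t) - 2*e^(12*t) + 6*e^(8*t) - 6*e^(4*t) + 2)/(t^3*e^(12*t) - 3*t^3*e^(8*t) + 3*t^3*e^(4*t) - t^3)

κ_4 = d^4K/dt^4 |_{t=0} = -32/15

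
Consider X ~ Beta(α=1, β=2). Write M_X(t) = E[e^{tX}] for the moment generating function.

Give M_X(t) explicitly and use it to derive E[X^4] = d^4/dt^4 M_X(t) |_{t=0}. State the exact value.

E[X^4] = d^4M/dt^4 |_{t=0} = 1/15

M_X(t) = ₁F₁(1; 3; t)
dM/dt = ₁F₁(2; 4; t)/3
d^2M/dt^2 = ₁F₁(3; 5; t)/6
d^3M/dt^3 = ₁F₁(4; 6; t)/10
d^4M/dt^4 = ₁F₁(5; 7; t)/15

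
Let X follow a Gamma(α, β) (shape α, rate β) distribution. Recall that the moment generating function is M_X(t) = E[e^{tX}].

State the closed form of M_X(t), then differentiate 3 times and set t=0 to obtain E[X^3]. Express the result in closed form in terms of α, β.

E[X^3] = M^(3)(0) = α*(α^2 + 3*α + 2)/β^3

M_X(t) = (β/(β - t))^α
M^(3)(t) = (-α^3*β^α*(1/(β - t))^α - 3*α^2*β^α*(1/(β - t))^α - 2*α*β^α*(1/(β - t))^α)/(-β^3 + 3*β^2*t - 3*β*t^2 + t^3)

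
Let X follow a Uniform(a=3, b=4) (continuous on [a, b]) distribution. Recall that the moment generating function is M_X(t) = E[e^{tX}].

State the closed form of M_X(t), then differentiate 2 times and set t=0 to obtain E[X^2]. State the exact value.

M_X(t) = (e^(4*t) - e^(3*t))/t
M^(2)(t) = (16*t^2*e^(4*t) - 9*t^2*e^(3*t) - 8*t*e^(4*t) + 6*t*e^(3*t) + 2*e^(4*t) - 2*e^(3*t))/t^3

E[X^2] = M^(2)(0) = 37/3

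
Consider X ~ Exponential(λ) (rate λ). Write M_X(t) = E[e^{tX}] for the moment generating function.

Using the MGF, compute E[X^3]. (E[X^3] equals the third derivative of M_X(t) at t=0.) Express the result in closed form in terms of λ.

M_X(t) = λ/(λ - t)
dM/dt = λ/(λ^2 - 2*λ*t + t^2)
d^2M/dt^2 = -2*λ/(-λ^3 + 3*λ^2*t - 3*λ*t^2 + t^3)
d^3M/dt^3 = 6*λ/(λ^4 - 4*λ^3*t + 6*λ^2*t^2 - 4*λ*t^3 + t^4)

E[X^3] = d^3M/dt^3 |_{t=0} = 6/λ^3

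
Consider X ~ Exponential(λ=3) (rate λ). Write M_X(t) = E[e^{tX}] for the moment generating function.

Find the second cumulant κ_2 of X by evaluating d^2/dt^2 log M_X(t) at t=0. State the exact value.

M_X(t) = 3/(3 - t)
K_X(t) = log M_X(t) = -log(3 - t) + log(3)
K^(2)(t) = 1/(t^2 - 6*t + 9)

κ_2 = K^(2)(0) = 1/9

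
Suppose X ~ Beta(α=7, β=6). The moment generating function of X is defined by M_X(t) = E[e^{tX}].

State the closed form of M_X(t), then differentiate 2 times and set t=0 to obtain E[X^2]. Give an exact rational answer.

E[X^2] = M′′(0) = 4/13

M_X(t) = ₁F₁(7; 13; t)
M′(t) = 7*₁F₁(8; 14; t)/13
M′′(t) = 4*₁F₁(9; 15; t)/13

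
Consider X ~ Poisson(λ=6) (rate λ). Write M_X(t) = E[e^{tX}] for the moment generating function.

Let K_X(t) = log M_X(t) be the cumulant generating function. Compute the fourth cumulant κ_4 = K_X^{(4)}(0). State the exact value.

M_X(t) = e^(6*e^(t) - 6)
K_X(t) = log M_X(t) = 6*e^(t) - 6
K^(4)(t) = 6*e^(t)

κ_4 = K^(4)(0) = 6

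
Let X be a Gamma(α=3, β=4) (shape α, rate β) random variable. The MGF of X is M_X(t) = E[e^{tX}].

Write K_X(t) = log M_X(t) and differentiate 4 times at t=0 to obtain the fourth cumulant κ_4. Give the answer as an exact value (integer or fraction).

κ_4 = K′′′′(0) = 9/128

M_X(t) = 64/(4 - t)^3
K_X(t) = log M_X(t) = -3*log(4 - t) + 6*log(2)
K′(t) = -3/(t - 4)
K′′(t) = 3/(t^2 - 8*t + 16)
K′′′(t) = -6/(t^3 - 12*t^2 + 48*t - 64)
K′′′′(t) = 18/(t^4 - 16*t^3 + 96*t^2 - 256*t + 256)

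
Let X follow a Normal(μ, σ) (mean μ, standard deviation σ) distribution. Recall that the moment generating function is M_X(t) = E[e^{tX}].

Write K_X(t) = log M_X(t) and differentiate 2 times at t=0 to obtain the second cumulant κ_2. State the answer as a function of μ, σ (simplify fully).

κ_2 = K^(2)(0) = σ^2

M_X(t) = e^(μ*t + σ^2*t^2/2)
K_X(t) = log M_X(t) = μ*t + σ^2*t^2/2
K^(2)(t) = σ^2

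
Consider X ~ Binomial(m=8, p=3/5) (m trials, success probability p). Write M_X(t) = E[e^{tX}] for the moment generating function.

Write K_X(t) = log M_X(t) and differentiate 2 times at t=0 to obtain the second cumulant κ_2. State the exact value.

M_X(t) = (3*e^(t)/5 + 2/5)^8
K_X(t) = log M_X(t) = 8*log(3*e^(t)/5 + 2/5)
dK/dt = 24*e^(t)/(3*e^(t) + 2)
d^2K/dt^2 = 48*e^(t)/(9*e^(2*t) + 12*e^(t) + 4)

κ_2 = d^2K/dt^2 |_{t=0} = 48/25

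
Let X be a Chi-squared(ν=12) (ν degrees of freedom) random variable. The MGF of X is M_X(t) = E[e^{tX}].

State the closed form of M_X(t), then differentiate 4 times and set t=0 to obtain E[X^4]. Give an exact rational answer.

E[X^4] = d^4M/dt^4 |_{t=0} = 48384

M_X(t) = (1 - 2*t)^(-6)
dM/dt = -12/(128*t^7 - 448*t^6 + 672*t^5 - 560*t^4 + 280*t^3 - 84*t^2 + 14*t - 1)
d^2M/dt^2 = 168/(256*t^8 - 1024*t^7 + 1792*t^6 - 1792*t^5 + 1120*t^4 - 448*t^3 + 112*t^2 - 16*t + 1)
d^3M/dt^3 = -2688/(512*t^9 - 2304*t^8 + 4608*t^7 - 5376*t^6 + 4032*t^5 - 2016*t^4 + 672*t^3 - 144*t^2 + 18*t - 1)
d^4M/dt^4 = 48384/(1024*t^10 - 5120*t^9 + 11520*t^8 - 15360*t^7 + 13440*t^6 - 8064*t^5 + 3360*t^4 - 960*t^3 + 180*t^2 - 20*t + 1)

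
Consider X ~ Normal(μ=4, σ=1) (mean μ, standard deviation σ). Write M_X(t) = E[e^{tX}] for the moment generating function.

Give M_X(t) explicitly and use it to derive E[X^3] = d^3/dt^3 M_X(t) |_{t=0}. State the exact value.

E[X^3] = M′′′(0) = 76

M_X(t) = e^(t^2/2 + 4*t)
M′(t) = t*e^(4*t)*e^(t^2/2) + 4*e^(4*t)*e^(t^2/2)
M′′(t) = t^2*e^(4*t)*e^(t^2/2) + 8*t*e^(4*t)*e^(t^2/2) + 17*e^(4*t)*e^(t^2/2)
M′′′(t) = t^3*e^(4*t)*e^(t^2/2) + 12*t^2*e^(4*t)*e^(t^2/2) + 51*t*e^(4*t)*e^(t^2/2) + 76*e^(4*t)*e^(t^2/2)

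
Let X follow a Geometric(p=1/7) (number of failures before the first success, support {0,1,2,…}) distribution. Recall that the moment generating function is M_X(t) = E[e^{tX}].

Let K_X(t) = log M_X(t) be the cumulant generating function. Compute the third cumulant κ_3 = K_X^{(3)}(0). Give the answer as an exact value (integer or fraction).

M_X(t) = 1/(7*(1 - 6*e^(t)/7))
K_X(t) = log M_X(t) = -log(1 - 6*e^(t)/7) - log(7)
D^3[K](t) = (-252*e^(2*t) - 294*e^(t))/(216*e^(3*t) - 756*e^(2*t) + 882*e^(t) - 343)

κ_3 = D^3[K](0) = 546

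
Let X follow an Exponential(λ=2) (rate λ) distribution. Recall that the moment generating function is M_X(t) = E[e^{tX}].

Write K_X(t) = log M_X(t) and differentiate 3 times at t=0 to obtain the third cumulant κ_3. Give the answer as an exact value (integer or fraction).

M_X(t) = 2/(2 - t)
K_X(t) = log M_X(t) = -log(2 - t) + log(2)
dK/dt = -1/(t - 2)
d^2K/dt^2 = 1/(t^2 - 4*t + 4)
d^3K/dt^3 = -2/(t^3 - 6*t^2 + 12*t - 8)

κ_3 = d^3K/dt^3 |_{t=0} = 1/4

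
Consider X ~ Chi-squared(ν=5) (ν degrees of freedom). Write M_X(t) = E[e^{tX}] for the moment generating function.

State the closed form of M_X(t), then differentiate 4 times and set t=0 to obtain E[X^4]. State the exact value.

E[X^4] = M′′′′(0) = 3465

M_X(t) = (1 - 2*t)^(-5/2)
M′(t) = -5/(8*t^3*√(1 - 2*t) - 12*t^2*√(1 - 2*t) + 6*t*√(1 - 2*t) - √(1 - 2*t))
M′′(t) = 35/(16*t^4*√(1 - 2*t) - 32*t^3*√(1 - 2*t) + 24*t^2*√(1 - 2*t) - 8*t*√(1 - 2*t) + √(1 - 2*t))
M′′′(t) = -315/(32*t^5*√(1 - 2*t) - 80*t^4*√(1 - 2*t) + 80*t^3*√(1 - 2*t) - 40*t^2*√(1 - 2*t) + 10*t*√(1 - 2*t) - √(1 - 2*t))
M′′′′(t) = 3465/(64*t^6*√(1 - 2*t) - 192*t^5*√(1 - 2*t) + 240*t^4*√(1 - 2*t) - 160*t^3*√(1 - 2*t) + 60*t^2*√(1 - 2*t) - 12*t*√(1 - 2*t) + √(1 - 2*t))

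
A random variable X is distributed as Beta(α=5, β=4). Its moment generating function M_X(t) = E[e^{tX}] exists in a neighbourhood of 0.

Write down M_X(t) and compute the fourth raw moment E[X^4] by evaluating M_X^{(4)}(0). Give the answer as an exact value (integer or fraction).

M_X(t) = ₁F₁(5; 9; t)
dM/dt = 5*₁F₁(6; 10; t)/9
d^2M/dt^2 = ₁F₁(7; 11; t)/3
d^3M/dt^3 = 7*₁F₁(8; 12; t)/33
d^4M/dt^4 = 14*₁F₁(9; 13; t)/99

E[X^4] = d^4M/dt^4 |_{t=0} = 14/99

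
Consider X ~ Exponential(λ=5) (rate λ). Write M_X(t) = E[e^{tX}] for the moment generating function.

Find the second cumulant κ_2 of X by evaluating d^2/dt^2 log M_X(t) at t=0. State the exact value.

M_X(t) = 5/(5 - t)
K_X(t) = log M_X(t) = -log(5 - t) + log(5)
dK/dt = -1/(t - 5)
d^2K/dt^2 = 1/(t^2 - 10*t + 25)

κ_2 = d^2K/dt^2 |_{t=0} = 1/25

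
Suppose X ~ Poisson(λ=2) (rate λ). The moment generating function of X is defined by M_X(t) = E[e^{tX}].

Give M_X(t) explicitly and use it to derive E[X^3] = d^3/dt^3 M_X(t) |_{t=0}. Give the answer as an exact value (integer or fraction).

E[X^3] = D^3[M](0) = 22

M_X(t) = e^(2*e^(t) - 2)
D^3[M](t) = (8*e^(3*t)*e^(2*e^(t)) + 12*e^(2*t)*e^(2*e^(t)) + 2*e^(t)*e^(2*e^(t)))*e^(-2)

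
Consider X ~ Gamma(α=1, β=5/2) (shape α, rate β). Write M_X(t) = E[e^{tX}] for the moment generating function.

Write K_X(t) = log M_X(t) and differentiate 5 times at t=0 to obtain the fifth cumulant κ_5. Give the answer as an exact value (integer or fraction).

κ_5 = K^(5)(0) = 768/3125

M_X(t) = 5/(2*(5/2 - t))
K_X(t) = log M_X(t) = -log(5/2 - t) - log(2) + log(5)
K^(5)(t) = -768/(32*t^5 - 400*t^4 + 2000*t^3 - 5000*t^2 + 6250*t - 3125)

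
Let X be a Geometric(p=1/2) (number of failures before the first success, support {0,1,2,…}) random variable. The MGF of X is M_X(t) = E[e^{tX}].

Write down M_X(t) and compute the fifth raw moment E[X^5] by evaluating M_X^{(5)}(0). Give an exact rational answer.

E[X^5] = M′′′′′(0) = 541

M_X(t) = 1/(2*(1 - e^(t)/2))
M′(t) = e^(t)/(e^(2*t) - 4*e^(t) + 4)
M′′(t) = (-e^(2*t) - 2*e^(t))/(e^(3*t) - 6*e^(2*t) + 12*e^(t) - 8)
M′′′(t) = (e^(3*t) + 8*e^(2*t) + 4*e^(t))/(e^(4*t) - 8*e^(3*t) + 24*e^(2*t) - 32*e^(t) + 16)
M′′′′(t) = (-e^(4*t) - 22*e^(3*t) - 44*e^(2*t) - 8*e^(t))/(e^(5*t) - 10*e^(4*t) + 40*e^(3*t) - 80*e^(2*t) + 80*e^(t) - 32)
M′′′′′(t) = (e^(5*t) + 52*e^(4*t) + 264*e^(3*t) + 208*e^(2*t) + 16*e^(t))/(e^(6*t) - 12*e^(5*t) + 60*e^(4*t) - 160*e^(3*t) + 240*e^(2*t) - 192*e^(t) + 64)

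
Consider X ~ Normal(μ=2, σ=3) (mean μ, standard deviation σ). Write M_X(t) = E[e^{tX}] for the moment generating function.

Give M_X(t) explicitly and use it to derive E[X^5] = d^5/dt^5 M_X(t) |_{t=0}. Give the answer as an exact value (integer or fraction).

M_X(t) = e^(9*t^2/2 + 2*t)
dM/dt = 9*t*e^(2*t)*e^(9*t^2/2) + 2*e^(2*t)*e^(9*t^2/2)
d^2M/dt^2 = 81*t^2*e^(2*t)*e^(9*t^2/2) + 36*t*e^(2*t)*e^(9*t^2/2) + 13*e^(2*t)*e^(9*t^2/2)
d^3M/dt^3 = 729*t^3*e^(2*t)*e^(9*t^2/2) + 486*t^2*e^(2*t)*e^(9*t^2/2) + 351*t*e^(2*t)*e^(9*t^2/2) + 62*e^(2*t)*e^(9*t^2/2)
d^4M/dt^4 = 6561*t^4*e^(2*t)*e^(9*t^2/2) + 5832*t^3*e^(2*t)*e^(9*t^2/2) + 6318*t^2*e^(2*t)*e^(9*t^2/2) + 2232*t*e^(2*t)*e^(9*t^2/2) + 475*e^(2*t)*e^(9*t^2/2)

E[X^5] = d^5M/dt^5 |_{t=0} = 3182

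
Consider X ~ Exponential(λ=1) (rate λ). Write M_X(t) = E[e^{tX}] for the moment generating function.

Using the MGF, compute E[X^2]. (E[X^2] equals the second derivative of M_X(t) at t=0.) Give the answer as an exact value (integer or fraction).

M_X(t) = 1/(1 - t)
dM/dt = 1/(t^2 - 2*t + 1)
d^2M/dt^2 = -2/(t^3 - 3*t^2 + 3*t - 1)

E[X^2] = d^2M/dt^2 |_{t=0} = 2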